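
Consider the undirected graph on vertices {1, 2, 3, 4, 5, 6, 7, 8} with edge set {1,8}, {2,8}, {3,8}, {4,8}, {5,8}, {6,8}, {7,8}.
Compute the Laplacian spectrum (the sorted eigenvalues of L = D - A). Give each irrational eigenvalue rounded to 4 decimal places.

Each diagonal entry of L is the vertex degree and each off-diagonal entry is -1 where an edge is present, 0 otherwise; in the order [1, 2, 3, 4, 5, 6, 7, 8] the diagonal is [1, 1, 1, 1, 1, 1, 1, 7]. Since every row of L sums to 0, the all-ones vector is in the kernel and 0 is an eigenvalue. By the matrix-tree theorem the graph has (1/8) * product of the nonzero eigenvalues = 1 spanning tree.

[0, 1, 1, 1, 1, 1, 1, 8]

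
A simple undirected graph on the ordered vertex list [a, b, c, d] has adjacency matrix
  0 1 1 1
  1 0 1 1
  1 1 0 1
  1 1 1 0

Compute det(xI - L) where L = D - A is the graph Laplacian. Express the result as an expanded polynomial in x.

Reading degrees in the order [a, b, c, d] gives [3, 3, 3, 3]; set D = diag(3, 3, 3, 3) and form L = D - A. The eigenvalues of L are [0, 4, 4, 4]; the characteristic polynomial is the product of (x - lambda_i), which multiplies out to x^4 - 12x^3 + 48x^2 - 64x. Since p(0) = det(-L) = 0, x divides p(x). There is one zero in the spectrum, matching the 1 component. The largest eigenvalue, 4, is at most the vertex count 4.

x^4 - 12x^3 + 48x^2 - 64x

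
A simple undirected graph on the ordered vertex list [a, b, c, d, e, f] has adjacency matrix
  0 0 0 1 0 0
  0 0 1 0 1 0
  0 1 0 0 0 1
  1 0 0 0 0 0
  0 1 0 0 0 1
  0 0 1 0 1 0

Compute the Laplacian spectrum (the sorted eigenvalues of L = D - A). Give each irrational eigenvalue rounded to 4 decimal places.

[0, 0, 2, 2, 2, 4]

Each diagonal entry of L is the vertex degree and each off-diagonal entry is -1 where an edge is present, 0 otherwise; in the order [a, b, c, d, e, f] the diagonal is [1, 2, 2, 1, 2, 2]. Since every row of L sums to 0, the all-ones vector is in the kernel and 0 is an eigenvalue. The 2 zero eigenvalues correspond to the 2 connected components. The largest eigenvalue, 4, is at most the vertex count 6.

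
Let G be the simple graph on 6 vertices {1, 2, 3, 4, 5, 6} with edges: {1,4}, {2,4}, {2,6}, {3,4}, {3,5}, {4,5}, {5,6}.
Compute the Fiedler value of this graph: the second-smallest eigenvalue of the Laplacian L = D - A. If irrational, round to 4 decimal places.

0.8817

Reading degrees in the order [1, 2, 3, 4, 5, 6] gives [1, 2, 2, 4, 3, 2]; set D = diag(1, 2, 2, 4, 3, 2) and form L = D - A. The sorted Laplacian eigenvalues are [0, 0.8817, 1.4506, 2.5341, 3.8647, 5.2688]; the algebraic connectivity is the second entry, 0.8817.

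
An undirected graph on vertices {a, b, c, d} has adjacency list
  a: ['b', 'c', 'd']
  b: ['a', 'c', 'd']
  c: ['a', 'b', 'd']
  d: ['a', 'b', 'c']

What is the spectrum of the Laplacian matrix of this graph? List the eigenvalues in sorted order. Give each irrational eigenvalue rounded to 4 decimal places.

[0, 4, 4, 4]

Each diagonal entry of L is the vertex degree and each off-diagonal entry is -1 where an edge is present, 0 otherwise; in the order [a, b, c, d] the diagonal is [3, 3, 3, 3]. L is symmetric positive semidefinite, so every eigenvalue is real and nonnegative. The single zero eigenvalue shows the graph is connected. By the matrix-tree theorem the graph has (1/4) * product of the nonzero eigenvalues = 16 spanning trees. The largest eigenvalue, 4, is at most the vertex count 4.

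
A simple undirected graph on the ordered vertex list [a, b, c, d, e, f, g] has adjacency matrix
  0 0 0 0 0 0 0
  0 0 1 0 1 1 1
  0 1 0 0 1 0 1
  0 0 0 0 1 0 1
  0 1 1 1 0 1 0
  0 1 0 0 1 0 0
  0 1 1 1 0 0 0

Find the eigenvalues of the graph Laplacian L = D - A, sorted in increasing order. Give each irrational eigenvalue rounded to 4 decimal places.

Reading degrees in the order [a, b, c, d, e, f, g] gives [0, 4, 3, 2, 4, 2, 3]; set D = diag(0, 4, 3, 2, 4, 2, 3) and form L = D - A. L is symmetric positive semidefinite, so every eigenvalue is real and nonnegative. The 2 zero eigenvalues correspond to the 2 connected components. There are 2 zeros in the spectrum, matching the 2 components.

[0, 0, 1.6072, 2.3023, 3.6405, 4.8631, 5.5869]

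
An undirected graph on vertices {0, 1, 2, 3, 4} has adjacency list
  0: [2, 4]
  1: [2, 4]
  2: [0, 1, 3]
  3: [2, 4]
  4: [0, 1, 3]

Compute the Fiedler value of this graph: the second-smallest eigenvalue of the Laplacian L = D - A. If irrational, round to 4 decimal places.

2

With the vertex order [0, 1, 2, 3, 4], the degrees are [2, 2, 3, 2, 3], giving D = diag(2, 2, 3, 2, 3) and L = D - A. The sorted Laplacian eigenvalues are [0, 2, 2, 3, 5]; the algebraic connectivity is the second entry, 2.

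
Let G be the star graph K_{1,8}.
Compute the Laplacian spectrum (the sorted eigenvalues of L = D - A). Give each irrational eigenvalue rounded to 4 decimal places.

The graph has 9 vertices and degree multiset [8, 1, 1, 1, 1, 1, 1, 1, 1]; D is the diagonal matrix of degrees and L = D - A. Since every row of L sums to 0, the all-ones vector is in the kernel and 0 is an eigenvalue. The single zero eigenvalue shows the graph is connected. The largest eigenvalue, 9, is at most the vertex count 9.

[0, 1, 1, 1, 1, 1, 1, 1, 9]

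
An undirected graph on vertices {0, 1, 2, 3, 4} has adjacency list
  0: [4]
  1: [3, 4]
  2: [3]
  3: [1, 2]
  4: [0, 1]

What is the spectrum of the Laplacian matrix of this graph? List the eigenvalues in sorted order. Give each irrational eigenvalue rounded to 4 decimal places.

With the vertex order [0, 1, 2, 3, 4], the degrees are [1, 2, 1, 2, 2], giving D = diag(1, 2, 1, 2, 2) and L = D - A. Since every row of L sums to 0, the all-ones vector is in the kernel and 0 is an eigenvalue. By the matrix-tree theorem the graph has (1/5) * product of the nonzero eigenvalues = 1 spanning tree.

[0, 0.3820, 1.3820, 2.6180, 3.6180]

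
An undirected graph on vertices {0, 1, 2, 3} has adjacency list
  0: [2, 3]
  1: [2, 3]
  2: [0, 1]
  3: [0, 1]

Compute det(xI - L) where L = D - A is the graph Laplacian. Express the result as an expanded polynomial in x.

x^4 - 8x^3 + 20x^2 - 16x

Reading degrees in the order [0, 1, 2, 3] gives [2, 2, 2, 2]; set D = diag(2, 2, 2, 2) and form L = D - A. Computing det(xI - L) by cofactor expansion (or equivalently via sum-over-permutations) gives x^4 - 8x^3 + 20x^2 - 16x. The coefficient of x^3 equals -trace(L) = -8, matching the sum of degrees. The largest eigenvalue, 4, is at most the vertex count 4.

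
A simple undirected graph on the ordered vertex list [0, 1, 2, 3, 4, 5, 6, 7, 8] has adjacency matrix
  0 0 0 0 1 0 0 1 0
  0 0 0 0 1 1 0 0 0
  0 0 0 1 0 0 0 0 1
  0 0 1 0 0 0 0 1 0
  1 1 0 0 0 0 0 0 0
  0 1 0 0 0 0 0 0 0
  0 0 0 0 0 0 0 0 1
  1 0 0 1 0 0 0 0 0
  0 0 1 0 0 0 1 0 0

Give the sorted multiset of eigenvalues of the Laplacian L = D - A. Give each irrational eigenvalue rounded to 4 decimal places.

[0, 0.1206, 0.4679, 1, 1.6527, 2.3473, 3, 3.5321, 3.8794]

With the vertex order [0, 1, 2, 3, 4, 5, 6, 7, 8], the degrees are [2, 2, 2, 2, 2, 1, 1, 2, 2], giving D = diag(2, 2, 2, 2, 2, 1, 1, 2, 2) and L = D - A. The multiplicity of 0 as a Laplacian eigenvalue equals the number of connected components. The eigenvalues sum to 16, which equals trace(L) = 2|E|.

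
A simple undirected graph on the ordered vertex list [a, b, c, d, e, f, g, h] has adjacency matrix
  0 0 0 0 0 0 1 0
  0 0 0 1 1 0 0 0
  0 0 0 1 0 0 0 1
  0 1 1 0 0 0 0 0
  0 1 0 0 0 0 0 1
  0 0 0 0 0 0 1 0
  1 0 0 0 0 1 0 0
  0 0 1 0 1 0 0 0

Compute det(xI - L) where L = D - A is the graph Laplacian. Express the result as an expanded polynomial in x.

Reading degrees in the order [a, b, c, d, e, f, g, h] gives [1, 2, 2, 2, 2, 1, 2, 2]; set D = diag(1, 2, 2, 2, 2, 1, 2, 2) and form L = D - A. Computing det(xI - L) by cofactor expansion (or equivalently via sum-over-permutations) gives x^8 - 14x^7 + 78x^6 - 220x^5 + 330x^4 - 250x^3 + 75x^2. The constant term is 0 because L is singular (the all-ones vector lies in its kernel).

x^8 - 14x^7 + 78x^6 - 220x^5 + 330x^4 - 250x^3 + 75x^2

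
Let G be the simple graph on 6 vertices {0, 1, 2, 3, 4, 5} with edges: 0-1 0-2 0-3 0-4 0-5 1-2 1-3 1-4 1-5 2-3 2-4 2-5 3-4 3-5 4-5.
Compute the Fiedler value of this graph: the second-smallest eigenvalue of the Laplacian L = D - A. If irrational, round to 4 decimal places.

Each diagonal entry of L is the vertex degree and each off-diagonal entry is -1 where an edge is present, 0 otherwise; in the order [0, 1, 2, 3, 4, 5] the diagonal is [5, 5, 5, 5, 5, 5]. The sorted Laplacian eigenvalues are [0, 6, 6, 6, 6, 6]; the algebraic connectivity is the second entry, 6. There is one zero in the spectrum, matching the 1 component.

6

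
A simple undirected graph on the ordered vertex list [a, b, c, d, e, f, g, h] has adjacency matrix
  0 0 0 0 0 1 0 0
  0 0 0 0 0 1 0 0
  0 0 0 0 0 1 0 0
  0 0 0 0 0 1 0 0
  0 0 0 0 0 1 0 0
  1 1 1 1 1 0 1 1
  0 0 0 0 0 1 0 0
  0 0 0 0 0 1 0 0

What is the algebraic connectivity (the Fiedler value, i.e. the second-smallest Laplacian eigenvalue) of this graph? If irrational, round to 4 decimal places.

1

Reading degrees in the order [a, b, c, d, e, f, g, h] gives [1, 1, 1, 1, 1, 7, 1, 1]; set D = diag(1, 1, 1, 1, 1, 7, 1, 1) and form L = D - A. Computing the eigenvalues of L and sorting gives [0, 1, 1, 1, 1, 1, 1, 8]. The Fiedler value lambda_2 = 1 is strictly positive, so the graph is connected. By the matrix-tree theorem the graph has (1/8) * product of the nonzero eigenvalues = 1 spanning tree. There is one zero in the spectrum, matching the 1 component.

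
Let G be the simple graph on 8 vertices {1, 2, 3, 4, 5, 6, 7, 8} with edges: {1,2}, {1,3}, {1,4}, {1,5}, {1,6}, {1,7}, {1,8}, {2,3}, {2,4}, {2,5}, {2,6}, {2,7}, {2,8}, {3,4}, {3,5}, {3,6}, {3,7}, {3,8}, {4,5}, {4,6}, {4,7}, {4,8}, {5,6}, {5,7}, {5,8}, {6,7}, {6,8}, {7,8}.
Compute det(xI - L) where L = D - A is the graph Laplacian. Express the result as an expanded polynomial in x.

Reading degrees in the order [1, 2, 3, 4, 5, 6, 7, 8] gives [7, 7, 7, 7, 7, 7, 7, 7]; set D = diag(7, 7, 7, 7, 7, 7, 7, 7) and form L = D - A. The eigenvalues of L are [0, 8, 8, 8, 8, 8, 8, 8]; the characteristic polynomial is the product of (x - lambda_i), which multiplies out to x^8 - 56x^7 + 1344x^6 - 17920x^5 + 143360x^4 - 688128x^3 + 1835008x^2 - 2097152x. The constant term is 0 because L is singular (the all-ones vector lies in its kernel). By the matrix-tree theorem the graph has (1/8) * product of the nonzero eigenvalues = 262144 spanning trees.

x^8 - 56x^7 + 1344x^6 - 17920x^5 + 143360x^4 - 688128x^3 + 1835008x^2 - 2097152x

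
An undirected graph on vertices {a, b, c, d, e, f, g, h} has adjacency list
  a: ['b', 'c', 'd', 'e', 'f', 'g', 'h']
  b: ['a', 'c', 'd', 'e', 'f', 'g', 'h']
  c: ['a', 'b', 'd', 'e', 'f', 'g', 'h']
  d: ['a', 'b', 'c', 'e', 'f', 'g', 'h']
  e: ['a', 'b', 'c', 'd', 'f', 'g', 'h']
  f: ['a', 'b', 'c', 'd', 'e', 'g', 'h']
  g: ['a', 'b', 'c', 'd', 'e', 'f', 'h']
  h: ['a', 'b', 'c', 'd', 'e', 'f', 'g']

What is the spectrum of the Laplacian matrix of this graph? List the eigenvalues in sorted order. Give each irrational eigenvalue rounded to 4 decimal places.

Reading degrees in the order [a, b, c, d, e, f, g, h] gives [7, 7, 7, 7, 7, 7, 7, 7]; set D = diag(7, 7, 7, 7, 7, 7, 7, 7) and form L = D - A. The multiplicity of 0 as a Laplacian eigenvalue equals the number of connected components. The single zero eigenvalue shows the graph is connected. The largest eigenvalue, 8, is at most the vertex count 8. By the matrix-tree theorem the graph has (1/8) * product of the nonzero eigenvalues = 262144 spanning trees.

[0, 8, 8, 8, 8, 8, 8, 8]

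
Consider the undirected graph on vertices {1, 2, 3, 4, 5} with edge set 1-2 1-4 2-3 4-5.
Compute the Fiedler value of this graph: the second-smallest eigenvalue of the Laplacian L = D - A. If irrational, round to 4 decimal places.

With the vertex order [1, 2, 3, 4, 5], the degrees are [2, 2, 1, 2, 1], giving D = diag(2, 2, 1, 2, 1) and L = D - A. The sorted Laplacian eigenvalues are [0, 0.3820, 1.3820, 2.6180, 3.6180]; the algebraic connectivity is the second entry, 0.3820. The largest eigenvalue, 3.6180, is at most the vertex count 5.

0.3820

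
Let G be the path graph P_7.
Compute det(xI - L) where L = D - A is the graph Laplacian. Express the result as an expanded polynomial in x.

x^7 - 12x^6 + 55x^5 - 120x^4 + 126x^3 - 56x^2 + 7x

The graph has 7 vertices and degree multiset [2, 2, 2, 2, 2, 1, 1]; D is the diagonal matrix of degrees and L = D - A. L has integer entries, so p(x) = det(xI - L) has integer coefficients. Expanding the determinant yields x^7 - 12x^6 + 55x^5 - 120x^4 + 126x^3 - 56x^2 + 7x. The constant term is 0 because L is singular (the all-ones vector lies in its kernel). By the matrix-tree theorem the graph has (1/7) * product of the nonzero eigenvalues = 1 spanning tree. There is one zero in the spectrum, matching the 1 component.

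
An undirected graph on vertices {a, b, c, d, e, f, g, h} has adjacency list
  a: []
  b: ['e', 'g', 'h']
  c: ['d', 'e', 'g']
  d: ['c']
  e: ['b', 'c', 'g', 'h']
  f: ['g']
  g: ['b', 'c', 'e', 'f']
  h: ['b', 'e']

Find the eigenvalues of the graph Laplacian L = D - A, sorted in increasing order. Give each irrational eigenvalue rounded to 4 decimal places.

[0, 0, 0.6872, 0.9034, 2.4949, 3.5051, 5.0966, 5.3128]

With the vertex order [a, b, c, d, e, f, g, h], the degrees are [0, 3, 3, 1, 4, 1, 4, 2], giving D = diag(0, 3, 3, 1, 4, 1, 4, 2) and L = D - A. Diagonalising L (or applying a numerical eigensolver to the 8x8 matrix) gives the spectrum above. The 2 zero eigenvalues correspond to the 2 connected components. The eigenvalues sum to 18, which equals trace(L) = 2|E|. There are 2 zeros in the spectrum, matching the 2 components.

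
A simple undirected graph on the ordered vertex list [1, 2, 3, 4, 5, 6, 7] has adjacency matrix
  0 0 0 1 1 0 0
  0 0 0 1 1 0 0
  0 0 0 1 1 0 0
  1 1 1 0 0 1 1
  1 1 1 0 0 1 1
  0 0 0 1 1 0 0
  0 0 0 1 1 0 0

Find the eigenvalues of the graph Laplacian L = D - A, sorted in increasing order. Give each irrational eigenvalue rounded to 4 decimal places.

Reading degrees in the order [1, 2, 3, 4, 5, 6, 7] gives [2, 2, 2, 5, 5, 2, 2]; set D = diag(2, 2, 2, 5, 5, 2, 2) and form L = D - A. Since every row of L sums to 0, the all-ones vector is in the kernel and 0 is an eigenvalue. There is one zero in the spectrum, matching the 1 component.

[0, 2, 2, 2, 2, 5, 7]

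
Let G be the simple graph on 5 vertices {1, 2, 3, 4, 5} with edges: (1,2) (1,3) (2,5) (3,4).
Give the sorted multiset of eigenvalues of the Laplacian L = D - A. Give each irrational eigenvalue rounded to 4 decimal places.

With the vertex order [1, 2, 3, 4, 5], the degrees are [2, 2, 2, 1, 1], giving D = diag(2, 2, 2, 1, 1) and L = D - A. Diagonalising L (or applying a numerical eigensolver to the 5x5 matrix) gives the spectrum above.

[0, 0.3820, 1.3820, 2.6180, 3.6180]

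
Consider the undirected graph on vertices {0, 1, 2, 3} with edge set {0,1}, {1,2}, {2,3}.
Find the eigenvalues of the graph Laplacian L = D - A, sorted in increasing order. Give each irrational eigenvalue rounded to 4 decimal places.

[0, 0.5858, 2, 3.4142]

With the vertex order [0, 1, 2, 3], the degrees are [1, 2, 2, 1], giving D = diag(1, 2, 2, 1) and L = D - A. L is symmetric positive semidefinite, so every eigenvalue is real and nonnegative. The single zero eigenvalue shows the graph is connected.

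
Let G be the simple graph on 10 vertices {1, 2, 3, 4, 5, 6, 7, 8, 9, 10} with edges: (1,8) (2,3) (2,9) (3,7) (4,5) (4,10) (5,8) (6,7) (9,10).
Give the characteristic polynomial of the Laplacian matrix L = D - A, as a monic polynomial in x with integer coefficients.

Each diagonal entry of L is the vertex degree and each off-diagonal entry is -1 where an edge is present, 0 otherwise; in the order [1, 2, 3, 4, 5, 6, 7, 8, 9, 10] the diagonal is [1, 2, 2, 2, 2, 1, 2, 2, 2, 2]. L has integer entries, so p(x) = det(xI - L) has integer coefficients. Expanding the determinant yields x^10 - 18x^9 + 136x^8 - 560x^7 + 1365x^6 - 2002x^5 + 1716x^4 - 792x^3 + 165x^2 - 10x. The constant term is 0 because L is singular (the all-ones vector lies in its kernel). There is one zero in the spectrum, matching the 1 component.

x^10 - 18x^9 + 136x^8 - 560x^7 + 1365x^6 - 2002x^5 + 1716x^4 - 792x^3 + 165x^2 - 10x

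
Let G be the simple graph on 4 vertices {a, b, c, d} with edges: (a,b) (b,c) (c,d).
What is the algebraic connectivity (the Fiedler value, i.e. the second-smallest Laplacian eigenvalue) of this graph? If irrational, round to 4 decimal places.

0.5858

Reading degrees in the order [a, b, c, d] gives [1, 2, 2, 1]; set D = diag(1, 2, 2, 1) and form L = D - A. Computing the eigenvalues of L and sorting gives [0, 0.5858, 2, 3.4142]. The Fiedler value lambda_2 = 0.5858 is strictly positive, so the graph is connected.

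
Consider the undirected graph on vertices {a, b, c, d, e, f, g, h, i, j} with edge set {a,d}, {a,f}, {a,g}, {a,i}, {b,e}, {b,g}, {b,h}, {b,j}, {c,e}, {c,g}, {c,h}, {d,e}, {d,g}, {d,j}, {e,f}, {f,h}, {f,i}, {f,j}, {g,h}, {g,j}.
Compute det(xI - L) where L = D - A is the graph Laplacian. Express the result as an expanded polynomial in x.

With the vertex order [a, b, c, d, e, f, g, h, i, j], the degrees are [4, 4, 3, 4, 4, 5, 6, 4, 2, 4], giving D = diag(4, 4, 3, 4, 4, 5, 6, 4, 2, 4) and L = D - A. L has integer entries, so p(x) = det(xI - L) has integer coefficients. Expanding the determinant yields x^10 - 40x^9 + 695x^8 - 6878x^7 + 42675x^6 - 171876x^5 + 448348x^4 - 728114x^3 + 664910x^2 - 258330x. Since p(0) = det(-L) = 0, x divides p(x). There is one zero in the spectrum, matching the 1 component. By the matrix-tree theorem the graph has (1/10) * product of the nonzero eigenvalues = 25833 spanning trees.

x^10 - 40x^9 + 695x^8 - 6878x^7 + 42675x^6 - 171876x^5 + 448348x^4 - 728114x^3 + 664910x^2 - 258330x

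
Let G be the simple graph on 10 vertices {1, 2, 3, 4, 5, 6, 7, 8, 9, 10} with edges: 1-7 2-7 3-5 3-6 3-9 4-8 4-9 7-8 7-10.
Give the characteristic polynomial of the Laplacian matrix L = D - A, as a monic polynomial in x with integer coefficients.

x^10 - 18x^9 + 132x^8 - 514x^7 + 1166x^6 - 1594x^5 + 1306x^4 - 608x^3 + 139x^2 - 10x

Reading degrees in the order [1, 2, 3, 4, 5, 6, 7, 8, 9, 10] gives [1, 1, 3, 2, 1, 1, 4, 2, 2, 1]; set D = diag(1, 1, 3, 2, 1, 1, 4, 2, 2, 1) and form L = D - A. Computing det(xI - L) by cofactor expansion (or equivalently via sum-over-permutations) gives x^10 - 18x^9 + 132x^8 - 514x^7 + 1166x^6 - 1594x^5 + 1306x^4 - 608x^3 + 139x^2 - 10x. The coefficient of x^9 equals -trace(L) = -18, matching the sum of degrees.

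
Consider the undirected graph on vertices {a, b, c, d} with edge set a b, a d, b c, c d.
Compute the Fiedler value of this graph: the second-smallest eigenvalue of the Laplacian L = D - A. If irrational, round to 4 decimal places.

With the vertex order [a, b, c, d], the degrees are [2, 2, 2, 2], giving D = diag(2, 2, 2, 2) and L = D - A. The sorted Laplacian eigenvalues are [0, 2, 2, 4]; the algebraic connectivity is the second entry, 2.

2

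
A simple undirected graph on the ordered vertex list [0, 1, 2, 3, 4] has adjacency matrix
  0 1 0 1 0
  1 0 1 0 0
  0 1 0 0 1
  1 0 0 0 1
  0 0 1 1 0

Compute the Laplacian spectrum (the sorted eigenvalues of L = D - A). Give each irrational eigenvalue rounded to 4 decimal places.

[0, 1.3820, 1.3820, 3.6180, 3.6180]

With the vertex order [0, 1, 2, 3, 4], the degrees are [2, 2, 2, 2, 2], giving D = diag(2, 2, 2, 2, 2) and L = D - A. The multiplicity of 0 as a Laplacian eigenvalue equals the number of connected components. The eigenvalues sum to 10, which equals trace(L) = 2|E|.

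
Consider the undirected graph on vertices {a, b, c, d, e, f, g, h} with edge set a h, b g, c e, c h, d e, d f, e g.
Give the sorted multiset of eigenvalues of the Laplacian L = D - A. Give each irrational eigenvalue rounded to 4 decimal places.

[0, 0.2434, 0.3820, 1.1798, 2, 2.6180, 3.1386, 4.4383]

Each diagonal entry of L is the vertex degree and each off-diagonal entry is -1 where an edge is present, 0 otherwise; in the order [a, b, c, d, e, f, g, h] the diagonal is [1, 1, 2, 2, 3, 1, 2, 2]. Since every row of L sums to 0, the all-ones vector is in the kernel and 0 is an eigenvalue. The single zero eigenvalue shows the graph is connected. The eigenvalues sum to 14, which equals trace(L) = 2|E|. The largest eigenvalue, 4.4383, is at most the vertex count 8.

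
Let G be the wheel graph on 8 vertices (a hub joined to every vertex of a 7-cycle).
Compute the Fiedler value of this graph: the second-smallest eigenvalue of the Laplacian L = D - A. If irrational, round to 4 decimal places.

1.7530

The graph has 8 vertices and degree multiset [7, 3, 3, 3, 3, 3, 3, 3]; D is the diagonal matrix of degrees and L = D - A. The smallest Laplacian eigenvalue is always 0. The next one, lambda_2 = 1.7530, measures how hard the graph is to disconnect: larger values mean better connectivity. There is one zero in the spectrum, matching the 1 component.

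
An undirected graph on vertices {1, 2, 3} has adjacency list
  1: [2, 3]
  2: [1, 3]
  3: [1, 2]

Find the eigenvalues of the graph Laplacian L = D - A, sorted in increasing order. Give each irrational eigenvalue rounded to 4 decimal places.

With the vertex order [1, 2, 3], the degrees are [2, 2, 2], giving D = diag(2, 2, 2) and L = D - A. The multiplicity of 0 as a Laplacian eigenvalue equals the number of connected components. The single zero eigenvalue shows the graph is connected. By the matrix-tree theorem the graph has (1/3) * product of the nonzero eigenvalues = 3 spanning trees. The eigenvalues sum to 6, which equals trace(L) = 2|E|.

[0, 3, 3]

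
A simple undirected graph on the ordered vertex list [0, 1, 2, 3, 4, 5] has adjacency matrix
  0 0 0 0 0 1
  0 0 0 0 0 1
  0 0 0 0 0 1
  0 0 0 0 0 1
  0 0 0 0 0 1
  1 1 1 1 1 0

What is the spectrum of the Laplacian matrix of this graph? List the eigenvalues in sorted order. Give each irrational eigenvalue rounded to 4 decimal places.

Each diagonal entry of L is the vertex degree and each off-diagonal entry is -1 where an edge is present, 0 otherwise; in the order [0, 1, 2, 3, 4, 5] the diagonal is [1, 1, 1, 1, 1, 5]. Diagonalising L (or applying a numerical eigensolver to the 6x6 matrix) gives the spectrum above. There is one zero in the spectrum, matching the 1 component.

[0, 1, 1, 1, 1, 6]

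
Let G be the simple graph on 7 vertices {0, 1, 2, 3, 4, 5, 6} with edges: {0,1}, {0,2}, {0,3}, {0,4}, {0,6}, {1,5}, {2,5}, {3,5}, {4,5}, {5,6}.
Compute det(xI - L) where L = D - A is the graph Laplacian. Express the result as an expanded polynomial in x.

x^7 - 20x^6 + 155x^5 - 600x^4 + 1240x^3 - 1312x^2 + 560x

Reading degrees in the order [0, 1, 2, 3, 4, 5, 6] gives [5, 2, 2, 2, 2, 5, 2]; set D = diag(5, 2, 2, 2, 2, 5, 2) and form L = D - A. The eigenvalues of L are [0, 2, 2, 2, 2, 5, 7]; the characteristic polynomial is the product of (x - lambda_i), which multiplies out to x^7 - 20x^6 + 155x^5 - 600x^4 + 1240x^3 - 1312x^2 + 560x. The constant term is 0 because L is singular (the all-ones vector lies in its kernel).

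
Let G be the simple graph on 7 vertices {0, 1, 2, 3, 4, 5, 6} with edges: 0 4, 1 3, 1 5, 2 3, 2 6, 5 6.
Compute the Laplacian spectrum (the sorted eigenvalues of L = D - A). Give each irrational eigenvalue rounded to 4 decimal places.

With the vertex order [0, 1, 2, 3, 4, 5, 6], the degrees are [1, 2, 2, 2, 1, 2, 2], giving D = diag(1, 2, 2, 2, 1, 2, 2) and L = D - A. The multiplicity of 0 as a Laplacian eigenvalue equals the number of connected components. The 2 zero eigenvalues correspond to the 2 connected components. The eigenvalues sum to 12, which equals trace(L) = 2|E|.

[0, 0, 1.3820, 1.3820, 2, 3.6180, 3.6180]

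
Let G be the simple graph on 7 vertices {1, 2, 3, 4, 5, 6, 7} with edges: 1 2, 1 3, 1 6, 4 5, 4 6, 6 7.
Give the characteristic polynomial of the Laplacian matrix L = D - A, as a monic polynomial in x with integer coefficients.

Each diagonal entry of L is the vertex degree and each off-diagonal entry is -1 where an edge is present, 0 otherwise; in the order [1, 2, 3, 4, 5, 6, 7] the diagonal is [3, 1, 1, 2, 1, 3, 1]. Computing det(xI - L) by cofactor expansion (or equivalently via sum-over-permutations) gives x^7 - 12x^6 + 53x^5 - 108x^4 + 105x^3 - 46x^2 + 7x. The constant term is 0 because L is singular (the all-ones vector lies in its kernel). The eigenvalues sum to 12, which equals trace(L) = 2|E|. By the matrix-tree theorem the graph has (1/7) * product of the nonzero eigenvalues = 1 spanning tree.

x^7 - 12x^6 + 53x^5 - 108x^4 + 105x^3 - 46x^2 + 7x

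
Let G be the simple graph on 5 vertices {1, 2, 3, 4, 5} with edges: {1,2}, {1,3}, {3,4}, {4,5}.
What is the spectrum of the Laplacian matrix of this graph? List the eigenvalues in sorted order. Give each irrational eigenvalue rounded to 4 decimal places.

[0, 0.3820, 1.3820, 2.6180, 3.6180]

With the vertex order [1, 2, 3, 4, 5], the degrees are [2, 1, 2, 2, 1], giving D = diag(2, 1, 2, 2, 1) and L = D - A. Diagonalising L (or applying a numerical eigensolver to the 5x5 matrix) gives the spectrum above. The single zero eigenvalue shows the graph is connected. There is one zero in the spectrum, matching the 1 component.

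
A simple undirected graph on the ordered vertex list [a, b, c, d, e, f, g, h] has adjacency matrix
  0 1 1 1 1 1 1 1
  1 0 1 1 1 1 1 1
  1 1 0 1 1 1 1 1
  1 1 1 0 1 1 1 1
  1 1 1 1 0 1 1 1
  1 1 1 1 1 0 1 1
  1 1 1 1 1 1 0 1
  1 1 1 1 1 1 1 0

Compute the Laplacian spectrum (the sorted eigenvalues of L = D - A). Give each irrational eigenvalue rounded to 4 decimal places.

[0, 8, 8, 8, 8, 8, 8, 8]

Reading degrees in the order [a, b, c, d, e, f, g, h] gives [7, 7, 7, 7, 7, 7, 7, 7]; set D = diag(7, 7, 7, 7, 7, 7, 7, 7) and form L = D - A. The multiplicity of 0 as a Laplacian eigenvalue equals the number of connected components. The single zero eigenvalue shows the graph is connected. The eigenvalues sum to 56, which equals trace(L) = 2|E|.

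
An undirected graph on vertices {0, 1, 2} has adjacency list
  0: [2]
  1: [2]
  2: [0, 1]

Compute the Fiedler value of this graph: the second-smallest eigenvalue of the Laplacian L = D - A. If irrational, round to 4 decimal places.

1

Each diagonal entry of L is the vertex degree and each off-diagonal entry is -1 where an edge is present, 0 otherwise; in the order [0, 1, 2] the diagonal is [1, 1, 2]. The smallest Laplacian eigenvalue is always 0. The next one, lambda_2 = 1, measures how hard the graph is to disconnect: larger values mean better connectivity.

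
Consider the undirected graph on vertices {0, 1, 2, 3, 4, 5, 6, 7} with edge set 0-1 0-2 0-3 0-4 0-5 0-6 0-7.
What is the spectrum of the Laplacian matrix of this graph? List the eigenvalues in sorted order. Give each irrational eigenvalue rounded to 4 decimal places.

[0, 1, 1, 1, 1, 1, 1, 8]

With the vertex order [0, 1, 2, 3, 4, 5, 6, 7], the degrees are [7, 1, 1, 1, 1, 1, 1, 1], giving D = diag(7, 1, 1, 1, 1, 1, 1, 1) and L = D - A. Since every row of L sums to 0, the all-ones vector is in the kernel and 0 is an eigenvalue. The single zero eigenvalue shows the graph is connected.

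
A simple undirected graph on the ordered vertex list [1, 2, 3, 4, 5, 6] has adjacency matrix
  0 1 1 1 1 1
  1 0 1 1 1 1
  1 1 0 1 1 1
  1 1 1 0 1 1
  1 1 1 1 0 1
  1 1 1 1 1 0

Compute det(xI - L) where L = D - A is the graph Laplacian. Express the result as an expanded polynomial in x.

With the vertex order [1, 2, 3, 4, 5, 6], the degrees are [5, 5, 5, 5, 5, 5], giving D = diag(5, 5, 5, 5, 5, 5) and L = D - A. The eigenvalues of L are [0, 6, 6, 6, 6, 6]; the characteristic polynomial is the product of (x - lambda_i), which multiplies out to x^6 - 30x^5 + 360x^4 - 2160x^3 + 6480x^2 - 7776x. The coefficient of x^5 equals -trace(L) = -30, matching the sum of degrees. There is one zero in the spectrum, matching the 1 component. The largest eigenvalue, 6, is at most the vertex count 6.

x^6 - 30x^5 + 360x^4 - 2160x^3 + 6480x^2 - 7776x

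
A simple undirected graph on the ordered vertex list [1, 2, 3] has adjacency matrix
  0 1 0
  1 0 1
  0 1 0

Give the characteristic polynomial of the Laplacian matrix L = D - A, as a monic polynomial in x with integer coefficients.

x^3 - 4x^2 + 3x

With the vertex order [1, 2, 3], the degrees are [1, 2, 1], giving D = diag(1, 2, 1) and L = D - A. The eigenvalues of L are [0, 1, 3]; the characteristic polynomial is the product of (x - lambda_i), which multiplies out to x^3 - 4x^2 + 3x. The coefficient of x^2 equals -trace(L) = -4, matching the sum of degrees. By the matrix-tree theorem the graph has (1/3) * product of the nonzero eigenvalues = 1 spanning tree.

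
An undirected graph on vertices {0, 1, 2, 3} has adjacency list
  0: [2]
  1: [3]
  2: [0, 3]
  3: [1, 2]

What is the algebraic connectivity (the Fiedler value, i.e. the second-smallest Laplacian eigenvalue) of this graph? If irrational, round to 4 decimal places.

Each diagonal entry of L is the vertex degree and each off-diagonal entry is -1 where an edge is present, 0 otherwise; in the order [0, 1, 2, 3] the diagonal is [1, 1, 2, 2]. The sorted Laplacian eigenvalues are [0, 0.5858, 2, 3.4142]; the algebraic connectivity is the second entry, 0.5858. The largest eigenvalue, 3.4142, is at most the vertex count 4.

0.5858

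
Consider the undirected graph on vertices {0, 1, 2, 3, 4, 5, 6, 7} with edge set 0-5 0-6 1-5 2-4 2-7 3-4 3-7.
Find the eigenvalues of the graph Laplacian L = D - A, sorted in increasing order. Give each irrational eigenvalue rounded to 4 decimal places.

[0, 0, 0.5858, 2, 2, 2, 3.4142, 4]

With the vertex order [0, 1, 2, 3, 4, 5, 6, 7], the degrees are [2, 1, 2, 2, 2, 2, 1, 2], giving D = diag(2, 1, 2, 2, 2, 2, 1, 2) and L = D - A. Diagonalising L (or applying a numerical eigensolver to the 8x8 matrix) gives the spectrum above. The 2 zero eigenvalues correspond to the 2 connected components. The eigenvalues sum to 14, which equals trace(L) = 2|E|.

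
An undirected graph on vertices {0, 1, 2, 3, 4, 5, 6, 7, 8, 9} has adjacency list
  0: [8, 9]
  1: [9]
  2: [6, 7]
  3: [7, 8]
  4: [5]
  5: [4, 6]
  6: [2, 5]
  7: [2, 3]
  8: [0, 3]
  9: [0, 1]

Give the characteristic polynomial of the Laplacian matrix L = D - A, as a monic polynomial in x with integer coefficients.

x^10 - 18x^9 + 136x^8 - 560x^7 + 1365x^6 - 2002x^5 + 1716x^4 - 792x^3 + 165x^2 - 10x

With the vertex order [0, 1, 2, 3, 4, 5, 6, 7, 8, 9], the degrees are [2, 1, 2, 2, 1, 2, 2, 2, 2, 2], giving D = diag(2, 1, 2, 2, 1, 2, 2, 2, 2, 2) and L = D - A. Computing det(xI - L) by cofactor expansion (or equivalently via sum-over-permutations) gives x^10 - 18x^9 + 136x^8 - 560x^7 + 1365x^6 - 2002x^5 + 1716x^4 - 792x^3 + 165x^2 - 10x. The coefficient of x^9 equals -trace(L) = -18, matching the sum of degrees. The eigenvalues sum to 18, which equals trace(L) = 2|E|. There is one zero in the spectrum, matching the 1 component.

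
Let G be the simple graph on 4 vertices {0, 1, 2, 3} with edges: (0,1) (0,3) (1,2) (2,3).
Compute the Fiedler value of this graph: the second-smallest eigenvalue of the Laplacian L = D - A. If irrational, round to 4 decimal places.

2

Each diagonal entry of L is the vertex degree and each off-diagonal entry is -1 where an edge is present, 0 otherwise; in the order [0, 1, 2, 3] the diagonal is [2, 2, 2, 2]. Computing the eigenvalues of L and sorting gives [0, 2, 2, 4]. The Fiedler value lambda_2 = 2 is strictly positive, so the graph is connected.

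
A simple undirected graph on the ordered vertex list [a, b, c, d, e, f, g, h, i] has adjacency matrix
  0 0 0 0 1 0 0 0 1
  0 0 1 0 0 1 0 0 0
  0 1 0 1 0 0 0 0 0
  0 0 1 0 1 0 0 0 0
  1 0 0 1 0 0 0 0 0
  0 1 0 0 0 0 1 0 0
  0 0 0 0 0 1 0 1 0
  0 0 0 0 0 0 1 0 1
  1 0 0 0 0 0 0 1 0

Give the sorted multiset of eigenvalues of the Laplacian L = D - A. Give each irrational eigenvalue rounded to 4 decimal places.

[0, 0.4679, 0.4679, 1.6527, 1.6527, 3, 3, 3.8794, 3.8794]

With the vertex order [a, b, c, d, e, f, g, h, i], the degrees are [2, 2, 2, 2, 2, 2, 2, 2, 2], giving D = diag(2, 2, 2, 2, 2, 2, 2, 2, 2) and L = D - A. The multiplicity of 0 as a Laplacian eigenvalue equals the number of connected components. The single zero eigenvalue shows the graph is connected. There is one zero in the spectrum, matching the 1 component. The largest eigenvalue, 3.8794, is at most the vertex count 9.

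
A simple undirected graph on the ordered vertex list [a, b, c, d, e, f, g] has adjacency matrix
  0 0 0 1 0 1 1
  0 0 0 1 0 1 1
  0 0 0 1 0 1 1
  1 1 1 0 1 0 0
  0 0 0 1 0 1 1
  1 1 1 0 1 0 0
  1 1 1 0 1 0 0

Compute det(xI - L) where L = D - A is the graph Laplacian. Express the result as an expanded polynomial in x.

Reading degrees in the order [a, b, c, d, e, f, g] gives [3, 3, 3, 4, 3, 4, 4]; set D = diag(3, 3, 3, 4, 3, 4, 4) and form L = D - A. L has integer entries, so p(x) = det(xI - L) has integer coefficients. Expanding the determinant yields x^7 - 24x^6 + 234x^5 - 1192x^4 + 3357x^3 - 4968x^2 + 3024x. The constant term is 0 because L is singular (the all-ones vector lies in its kernel). The eigenvalues sum to 24, which equals trace(L) = 2|E|. The largest eigenvalue, 7, is at most the vertex count 7.

x^7 - 24x^6 + 234x^5 - 1192x^4 + 3357x^3 - 4968x^2 + 3024x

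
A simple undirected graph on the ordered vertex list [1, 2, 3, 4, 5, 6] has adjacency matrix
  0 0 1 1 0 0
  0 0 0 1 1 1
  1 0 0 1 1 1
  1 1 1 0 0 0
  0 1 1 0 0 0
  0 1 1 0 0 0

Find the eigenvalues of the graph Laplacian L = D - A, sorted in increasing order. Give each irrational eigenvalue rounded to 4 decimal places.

Reading degrees in the order [1, 2, 3, 4, 5, 6] gives [2, 3, 4, 3, 2, 2]; set D = diag(2, 3, 4, 3, 2, 2) and form L = D - A. L is symmetric positive semidefinite, so every eigenvalue is real and nonnegative. There is one zero in the spectrum, matching the 1 component. The largest eigenvalue, 5.5616, is at most the vertex count 6.

[0, 1.4384, 2, 3, 4, 5.5616]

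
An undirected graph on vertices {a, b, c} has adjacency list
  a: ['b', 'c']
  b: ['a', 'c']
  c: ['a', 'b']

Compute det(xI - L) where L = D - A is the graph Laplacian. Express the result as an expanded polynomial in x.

x^3 - 6x^2 + 9x

Reading degrees in the order [a, b, c] gives [2, 2, 2]; set D = diag(2, 2, 2) and form L = D - A. L has integer entries, so p(x) = det(xI - L) has integer coefficients. Expanding the determinant yields x^3 - 6x^2 + 9x. The constant term is 0 because L is singular (the all-ones vector lies in its kernel).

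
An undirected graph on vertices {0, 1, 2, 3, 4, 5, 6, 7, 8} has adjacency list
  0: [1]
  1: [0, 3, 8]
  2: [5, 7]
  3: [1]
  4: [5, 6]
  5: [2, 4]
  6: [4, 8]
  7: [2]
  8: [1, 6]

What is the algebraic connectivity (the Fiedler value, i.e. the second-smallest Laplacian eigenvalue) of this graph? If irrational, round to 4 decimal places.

0.1289

Reading degrees in the order [0, 1, 2, 3, 4, 5, 6, 7, 8] gives [1, 3, 2, 1, 2, 2, 2, 1, 2]; set D = diag(1, 3, 2, 1, 2, 2, 2, 1, 2) and form L = D - A. The sorted Laplacian eigenvalues are [0, 0.1289, 0.5540, 1, 1.2613, 2.1326, 3, 3.6881, 4.2350]; the algebraic connectivity is the second entry, 0.1289. The eigenvalues sum to 16, which equals trace(L) = 2|E|. There is one zero in the spectrum, matching the 1 component.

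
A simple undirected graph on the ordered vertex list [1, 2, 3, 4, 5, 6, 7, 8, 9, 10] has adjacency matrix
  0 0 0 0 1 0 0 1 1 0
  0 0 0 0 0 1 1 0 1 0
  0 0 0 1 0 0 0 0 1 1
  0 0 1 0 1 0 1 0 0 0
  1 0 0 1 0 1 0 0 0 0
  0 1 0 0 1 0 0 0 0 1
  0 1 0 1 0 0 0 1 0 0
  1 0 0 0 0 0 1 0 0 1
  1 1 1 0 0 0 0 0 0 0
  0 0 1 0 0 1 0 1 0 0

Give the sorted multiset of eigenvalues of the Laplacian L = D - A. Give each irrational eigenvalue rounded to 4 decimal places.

Reading degrees in the order [1, 2, 3, 4, 5, 6, 7, 8, 9, 10] gives [3, 3, 3, 3, 3, 3, 3, 3, 3, 3]; set D = diag(3, 3, 3, 3, 3, 3, 3, 3, 3, 3) and form L = D - A. The multiplicity of 0 as a Laplacian eigenvalue equals the number of connected components. The single zero eigenvalue shows the graph is connected. By the matrix-tree theorem the graph has (1/10) * product of the nonzero eigenvalues = 2000 spanning trees. There is one zero in the spectrum, matching the 1 component.

[0, 2, 2, 2, 2, 2, 5, 5, 5, 5]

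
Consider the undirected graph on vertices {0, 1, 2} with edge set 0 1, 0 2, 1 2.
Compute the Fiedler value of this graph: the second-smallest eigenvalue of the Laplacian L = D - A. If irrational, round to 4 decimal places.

With the vertex order [0, 1, 2], the degrees are [2, 2, 2], giving D = diag(2, 2, 2) and L = D - A. Computing the eigenvalues of L and sorting gives [0, 3, 3]. The Fiedler value lambda_2 = 3 is strictly positive, so the graph is connected. The largest eigenvalue, 3, is at most the vertex count 3.

3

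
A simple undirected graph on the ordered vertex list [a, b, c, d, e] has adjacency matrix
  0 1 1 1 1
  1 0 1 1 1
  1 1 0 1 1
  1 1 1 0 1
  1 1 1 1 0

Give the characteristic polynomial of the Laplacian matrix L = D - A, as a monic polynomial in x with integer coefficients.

x^5 - 20x^4 + 150x^3 - 500x^2 + 625x

Reading degrees in the order [a, b, c, d, e] gives [4, 4, 4, 4, 4]; set D = diag(4, 4, 4, 4, 4) and form L = D - A. L has integer entries, so p(x) = det(xI - L) has integer coefficients. Expanding the determinant yields x^5 - 20x^4 + 150x^3 - 500x^2 + 625x. The coefficient of x^4 equals -trace(L) = -20, matching the sum of degrees.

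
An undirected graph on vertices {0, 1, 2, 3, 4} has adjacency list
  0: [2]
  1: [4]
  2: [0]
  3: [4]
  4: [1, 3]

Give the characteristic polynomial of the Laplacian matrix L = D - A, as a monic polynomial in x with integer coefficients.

With the vertex order [0, 1, 2, 3, 4], the degrees are [1, 1, 1, 1, 2], giving D = diag(1, 1, 1, 1, 2) and L = D - A. L has integer entries, so p(x) = det(xI - L) has integer coefficients. Expanding the determinant yields x^5 - 6x^4 + 11x^3 - 6x^2. The constant term is 0 because L is singular (the all-ones vector lies in its kernel).

x^5 - 6x^4 + 11x^3 - 6x^2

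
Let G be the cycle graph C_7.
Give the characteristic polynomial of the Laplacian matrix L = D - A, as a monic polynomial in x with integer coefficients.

x^7 - 14x^6 + 77x^5 - 210x^4 + 294x^3 - 196x^2 + 49x

The graph has 7 vertices and degree multiset [2, 2, 2, 2, 2, 2, 2]; D is the diagonal matrix of degrees and L = D - A. Computing det(xI - L) by cofactor expansion (or equivalently via sum-over-permutations) gives x^7 - 14x^6 + 77x^5 - 210x^4 + 294x^3 - 196x^2 + 49x. The constant term is 0 because L is singular (the all-ones vector lies in its kernel).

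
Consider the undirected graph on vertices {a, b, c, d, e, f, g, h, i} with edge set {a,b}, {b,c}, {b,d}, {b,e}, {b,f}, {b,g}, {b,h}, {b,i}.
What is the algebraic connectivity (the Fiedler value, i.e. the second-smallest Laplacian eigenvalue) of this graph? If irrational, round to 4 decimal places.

1

With the vertex order [a, b, c, d, e, f, g, h, i], the degrees are [1, 8, 1, 1, 1, 1, 1, 1, 1], giving D = diag(1, 8, 1, 1, 1, 1, 1, 1, 1) and L = D - A. Computing the eigenvalues of L and sorting gives [0, 1, 1, 1, 1, 1, 1, 1, 9]. The Fiedler value lambda_2 = 1 is strictly positive, so the graph is connected. The eigenvalues sum to 16, which equals trace(L) = 2|E|. By the matrix-tree theorem the graph has (1/9) * product of the nonzero eigenvalues = 1 spanning tree.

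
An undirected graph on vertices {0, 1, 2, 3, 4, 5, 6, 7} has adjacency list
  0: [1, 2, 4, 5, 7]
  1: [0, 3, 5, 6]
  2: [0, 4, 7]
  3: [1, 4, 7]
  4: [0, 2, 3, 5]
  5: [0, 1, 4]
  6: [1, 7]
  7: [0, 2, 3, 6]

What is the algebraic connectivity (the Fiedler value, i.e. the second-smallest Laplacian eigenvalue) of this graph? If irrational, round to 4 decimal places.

With the vertex order [0, 1, 2, 3, 4, 5, 6, 7], the degrees are [5, 4, 3, 3, 4, 3, 2, 4], giving D = diag(5, 4, 3, 3, 4, 3, 2, 4) and L = D - A. Computing the eigenvalues of L and sorting gives [0, 1.6600, 2.3820, 2.7603, 4.3405, 4.6180, 5.4542, 6.7851]. The Fiedler value lambda_2 = 1.6600 is strictly positive, so the graph is connected. By the matrix-tree theorem the graph has (1/8) * product of the nonzero eigenvalues = 1012 spanning trees.

1.6600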